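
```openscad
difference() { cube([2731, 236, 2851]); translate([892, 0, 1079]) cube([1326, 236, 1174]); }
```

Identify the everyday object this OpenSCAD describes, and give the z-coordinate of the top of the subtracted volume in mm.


A wall with a window opening. The window head height is 2253 mm.

A wall with a rectangular opening subtracted — a window. Sill at z = 1079, opening 1174 mm tall, so the head is at 1079 + 1174 = 2253 mm.


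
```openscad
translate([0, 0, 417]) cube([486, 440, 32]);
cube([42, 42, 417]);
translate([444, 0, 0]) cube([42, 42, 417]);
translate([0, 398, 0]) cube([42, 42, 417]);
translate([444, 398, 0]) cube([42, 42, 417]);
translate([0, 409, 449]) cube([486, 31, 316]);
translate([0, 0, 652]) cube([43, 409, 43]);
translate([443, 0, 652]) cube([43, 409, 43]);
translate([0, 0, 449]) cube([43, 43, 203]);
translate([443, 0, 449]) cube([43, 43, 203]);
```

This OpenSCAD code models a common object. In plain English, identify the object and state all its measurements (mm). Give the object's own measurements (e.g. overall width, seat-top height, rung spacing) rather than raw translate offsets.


A chair. The seat is a 486×440×32 mm slab with its top at z = 449 mm, on four 42×42 mm corner legs (flush with the seat edges, standing on z = 0). A flat backrest 31 mm thick, 316 mm tall, spans the full seat width and rises from the seat top along its +y edge, rear face flush with the rear of the seat. Two armrests of 43×43 mm section run along each side from the seat's front edge to the front of the backrest, top faces 246 mm above the seat top and outer faces flush with the seat's x-edges; a 43×43 mm post under the front of each armrest stands on the seat at the front corner.


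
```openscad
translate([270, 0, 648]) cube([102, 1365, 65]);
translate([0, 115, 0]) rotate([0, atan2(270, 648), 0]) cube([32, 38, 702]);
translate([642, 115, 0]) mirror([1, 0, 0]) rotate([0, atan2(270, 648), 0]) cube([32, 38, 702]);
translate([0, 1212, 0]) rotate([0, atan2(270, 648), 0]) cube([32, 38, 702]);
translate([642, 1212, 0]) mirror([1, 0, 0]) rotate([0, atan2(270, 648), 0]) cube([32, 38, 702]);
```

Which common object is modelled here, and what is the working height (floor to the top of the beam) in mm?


A sawhorse. The overall height is 713 mm.

A beam across two mirrored pairs of raked legs — a sawhorse. The beam's underside is at z = 648 (matching the legs' vertical rise in atan2(270, 648)) and the beam is 65 mm tall, so its top is at 648 + 65 = 713 mm. The raked legs top out at the beam's underside, so that is the highest point.


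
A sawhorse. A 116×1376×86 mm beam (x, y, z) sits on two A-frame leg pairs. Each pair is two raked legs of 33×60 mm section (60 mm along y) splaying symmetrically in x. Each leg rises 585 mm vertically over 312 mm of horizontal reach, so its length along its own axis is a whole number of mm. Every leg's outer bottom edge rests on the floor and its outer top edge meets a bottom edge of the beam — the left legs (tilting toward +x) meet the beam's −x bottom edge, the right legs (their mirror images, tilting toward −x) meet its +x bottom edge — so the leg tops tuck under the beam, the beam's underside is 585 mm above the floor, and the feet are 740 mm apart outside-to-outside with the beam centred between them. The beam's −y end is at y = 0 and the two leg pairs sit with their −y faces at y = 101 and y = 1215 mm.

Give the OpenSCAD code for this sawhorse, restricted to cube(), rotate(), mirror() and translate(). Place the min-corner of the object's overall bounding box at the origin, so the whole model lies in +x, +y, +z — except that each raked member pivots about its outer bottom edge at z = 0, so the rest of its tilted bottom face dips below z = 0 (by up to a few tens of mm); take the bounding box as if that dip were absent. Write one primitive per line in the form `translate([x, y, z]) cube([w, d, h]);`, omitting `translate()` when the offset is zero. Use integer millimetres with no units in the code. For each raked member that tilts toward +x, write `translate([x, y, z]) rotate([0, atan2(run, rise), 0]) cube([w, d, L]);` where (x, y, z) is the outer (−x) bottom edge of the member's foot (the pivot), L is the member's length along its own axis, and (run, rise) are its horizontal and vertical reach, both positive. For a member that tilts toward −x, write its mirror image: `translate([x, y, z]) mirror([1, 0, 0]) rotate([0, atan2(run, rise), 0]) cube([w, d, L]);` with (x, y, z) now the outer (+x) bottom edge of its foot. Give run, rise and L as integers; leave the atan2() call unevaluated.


translate([312, 0, 585]) cube([116, 1376, 86]);
translate([0, 101, 0]) rotate([0, atan2(312, 585), 0]) cube([33, 60, 663]);
translate([740, 101, 0]) mirror([1, 0, 0]) rotate([0, atan2(312, 585), 0]) cube([33, 60, 663]);
translate([0, 1215, 0]) rotate([0, atan2(312, 585), 0]) cube([33, 60, 663]);
translate([740, 1215, 0]) mirror([1, 0, 0]) rotate([0, atan2(312, 585), 0]) cube([33, 60, 663]);


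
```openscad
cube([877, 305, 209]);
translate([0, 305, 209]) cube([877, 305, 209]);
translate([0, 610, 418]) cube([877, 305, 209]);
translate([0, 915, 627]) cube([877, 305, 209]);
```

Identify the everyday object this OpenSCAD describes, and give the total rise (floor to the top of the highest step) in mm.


A staircase. The total rise is 836 mm.

4 identical blocks, each offset up and back from the previous — a staircase. Each step is 209 mm tall and there are 4 of them, so the total rise is 4 × 209 = 836 mm.


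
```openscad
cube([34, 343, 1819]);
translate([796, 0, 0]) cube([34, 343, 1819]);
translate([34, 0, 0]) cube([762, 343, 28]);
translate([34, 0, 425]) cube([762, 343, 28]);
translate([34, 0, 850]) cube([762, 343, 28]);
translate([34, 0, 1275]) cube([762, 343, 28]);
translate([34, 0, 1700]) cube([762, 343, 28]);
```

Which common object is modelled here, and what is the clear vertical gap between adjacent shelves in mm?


A bookshelf. The clear shelf gap is 397 mm.

Two tall side panels with 5 horizontal boards between them — a bookshelf. The first two shelf undersides are at z = 0 and z = 425; with shelf thickness 28, the clear gap is 425 − 0 − 28 = 397 mm.


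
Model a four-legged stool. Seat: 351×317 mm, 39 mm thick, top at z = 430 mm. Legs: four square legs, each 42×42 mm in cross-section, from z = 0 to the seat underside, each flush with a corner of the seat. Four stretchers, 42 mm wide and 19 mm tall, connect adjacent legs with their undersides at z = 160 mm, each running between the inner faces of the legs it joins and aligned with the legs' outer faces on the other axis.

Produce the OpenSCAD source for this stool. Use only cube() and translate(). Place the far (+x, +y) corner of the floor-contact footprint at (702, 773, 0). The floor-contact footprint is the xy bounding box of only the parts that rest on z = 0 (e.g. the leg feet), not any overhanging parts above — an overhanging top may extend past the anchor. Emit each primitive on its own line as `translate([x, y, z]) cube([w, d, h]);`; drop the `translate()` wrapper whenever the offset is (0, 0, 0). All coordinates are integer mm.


translate([351, 456, 391]) cube([351, 317, 39]);
translate([351, 456, 0]) cube([42, 42, 391]);
translate([660, 456, 0]) cube([42, 42, 391]);
translate([351, 731, 0]) cube([42, 42, 391]);
translate([660, 731, 0]) cube([42, 42, 391]);
translate([393, 456, 160]) cube([267, 42, 19]);
translate([393, 731, 160]) cube([267, 42, 19]);
translate([351, 498, 160]) cube([42, 233, 19]);
translate([660, 498, 160]) cube([42, 233, 19]);


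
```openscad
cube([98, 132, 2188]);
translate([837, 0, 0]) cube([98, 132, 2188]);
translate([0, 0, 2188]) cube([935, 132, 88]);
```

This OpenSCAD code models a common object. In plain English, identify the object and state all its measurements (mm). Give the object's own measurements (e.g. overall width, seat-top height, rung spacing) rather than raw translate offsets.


A door frame. The clear opening is 739 mm wide and 2188 mm high. Two 98 mm wide jambs, 132 mm deep, stand either side of the opening from the floor to the top of the opening. A 88 mm thick head sits across the top of both jambs, spanning the full outside width of the frame.


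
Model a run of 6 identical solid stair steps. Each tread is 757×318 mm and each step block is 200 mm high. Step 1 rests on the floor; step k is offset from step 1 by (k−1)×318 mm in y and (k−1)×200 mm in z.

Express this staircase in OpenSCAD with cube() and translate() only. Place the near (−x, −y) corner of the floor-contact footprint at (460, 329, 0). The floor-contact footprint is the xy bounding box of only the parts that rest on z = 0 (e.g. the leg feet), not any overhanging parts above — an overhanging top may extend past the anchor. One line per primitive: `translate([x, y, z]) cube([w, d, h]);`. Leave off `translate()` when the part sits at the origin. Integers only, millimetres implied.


translate([460, 329, 0]) cube([757, 318, 200]);
translate([460, 647, 200]) cube([757, 318, 200]);
translate([460, 965, 400]) cube([757, 318, 200]);
translate([460, 1283, 600]) cube([757, 318, 200]);
translate([460, 1601, 800]) cube([757, 318, 200]);
translate([460, 1919, 1000]) cube([757, 318, 200]);


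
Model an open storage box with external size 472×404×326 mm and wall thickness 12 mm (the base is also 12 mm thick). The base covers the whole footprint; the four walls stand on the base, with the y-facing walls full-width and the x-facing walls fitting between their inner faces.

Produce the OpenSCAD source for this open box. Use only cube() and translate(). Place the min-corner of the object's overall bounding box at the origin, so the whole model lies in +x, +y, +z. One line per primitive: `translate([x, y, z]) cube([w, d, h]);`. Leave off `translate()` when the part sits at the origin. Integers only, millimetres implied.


cube([472, 404, 12]);
translate([0, 0, 12]) cube([472, 12, 314]);
translate([0, 392, 12]) cube([472, 12, 314]);
translate([0, 12, 12]) cube([12, 380, 314]);
translate([460, 12, 12]) cube([12, 380, 314]);


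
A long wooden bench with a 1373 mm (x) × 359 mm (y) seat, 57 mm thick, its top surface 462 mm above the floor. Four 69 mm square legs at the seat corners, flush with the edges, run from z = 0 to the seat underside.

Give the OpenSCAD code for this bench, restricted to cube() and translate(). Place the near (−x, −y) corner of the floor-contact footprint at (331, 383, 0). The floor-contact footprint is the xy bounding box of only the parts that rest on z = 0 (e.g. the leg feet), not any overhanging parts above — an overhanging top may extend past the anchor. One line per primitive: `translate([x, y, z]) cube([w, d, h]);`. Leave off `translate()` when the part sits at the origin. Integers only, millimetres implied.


translate([331, 383, 405]) cube([1373, 359, 57]);
translate([331, 383, 0]) cube([69, 69, 405]);
translate([331, 673, 0]) cube([69, 69, 405]);
translate([1635, 383, 0]) cube([69, 69, 405]);
translate([1635, 673, 0]) cube([69, 69, 405]);


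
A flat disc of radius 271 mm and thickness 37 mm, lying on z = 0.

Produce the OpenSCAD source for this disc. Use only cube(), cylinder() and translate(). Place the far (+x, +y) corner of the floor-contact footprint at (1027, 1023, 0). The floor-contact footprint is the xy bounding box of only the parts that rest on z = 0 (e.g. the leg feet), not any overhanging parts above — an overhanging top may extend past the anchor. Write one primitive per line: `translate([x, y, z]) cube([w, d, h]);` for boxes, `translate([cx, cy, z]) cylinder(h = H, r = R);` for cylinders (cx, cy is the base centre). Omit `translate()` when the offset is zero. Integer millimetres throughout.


translate([756, 752, 0]) cylinder(h = 37, r = 271);


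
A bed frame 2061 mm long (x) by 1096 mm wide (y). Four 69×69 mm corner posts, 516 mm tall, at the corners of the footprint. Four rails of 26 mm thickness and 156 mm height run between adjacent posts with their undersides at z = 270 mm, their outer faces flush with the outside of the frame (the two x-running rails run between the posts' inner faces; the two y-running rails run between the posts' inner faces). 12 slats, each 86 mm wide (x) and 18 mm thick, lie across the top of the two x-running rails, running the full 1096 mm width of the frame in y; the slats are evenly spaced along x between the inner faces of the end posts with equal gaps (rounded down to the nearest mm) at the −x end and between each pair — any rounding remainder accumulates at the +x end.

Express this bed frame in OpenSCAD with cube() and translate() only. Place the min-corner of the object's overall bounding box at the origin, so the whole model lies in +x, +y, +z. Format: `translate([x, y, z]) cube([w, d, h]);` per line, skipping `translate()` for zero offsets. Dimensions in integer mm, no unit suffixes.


// slat z = rail_z + rail_h = 270 + 156 = 426
// slat gap = ⌊(1923 − 12·86) / 13⌋ = 68
cube([69, 69, 516]);
translate([0, 1027, 0]) cube([69, 69, 516]);
translate([1992, 0, 0]) cube([69, 69, 516]);
translate([1992, 1027, 0]) cube([69, 69, 516]);
translate([69, 0, 270]) cube([1923, 26, 156]);
translate([69, 1070, 270]) cube([1923, 26, 156]);
translate([0, 69, 270]) cube([26, 958, 156]);
translate([2035, 69, 270]) cube([26, 958, 156]);
translate([137, 0, 426]) cube([86, 1096, 18]);
translate([291, 0, 426]) cube([86, 1096, 18]);
translate([445, 0, 426]) cube([86, 1096, 18]);
translate([599, 0, 426]) cube([86, 1096, 18]);
translate([753, 0, 426]) cube([86, 1096, 18]);
translate([907, 0, 426]) cube([86, 1096, 18]);
translate([1061, 0, 426]) cube([86, 1096, 18]);
translate([1215, 0, 426]) cube([86, 1096, 18]);
translate([1369, 0, 426]) cube([86, 1096, 18]);
translate([1523, 0, 426]) cube([86, 1096, 18]);
translate([1677, 0, 426]) cube([86, 1096, 18]);
translate([1831, 0, 426]) cube([86, 1096, 18]);


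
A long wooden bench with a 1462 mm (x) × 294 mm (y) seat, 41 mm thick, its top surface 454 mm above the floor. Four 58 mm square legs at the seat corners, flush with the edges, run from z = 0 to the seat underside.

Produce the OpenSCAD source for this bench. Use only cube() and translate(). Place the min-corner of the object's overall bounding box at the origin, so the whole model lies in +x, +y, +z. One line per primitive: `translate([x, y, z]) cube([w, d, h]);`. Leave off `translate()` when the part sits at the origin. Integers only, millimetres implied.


// leg_h = 454 − 41 = 413
translate([0, 0, 413]) cube([1462, 294, 41]);
cube([58, 58, 413]);
translate([0, 236, 0]) cube([58, 58, 413]);
translate([1404, 0, 0]) cube([58, 58, 413]);
translate([1404, 236, 0]) cube([58, 58, 413]);


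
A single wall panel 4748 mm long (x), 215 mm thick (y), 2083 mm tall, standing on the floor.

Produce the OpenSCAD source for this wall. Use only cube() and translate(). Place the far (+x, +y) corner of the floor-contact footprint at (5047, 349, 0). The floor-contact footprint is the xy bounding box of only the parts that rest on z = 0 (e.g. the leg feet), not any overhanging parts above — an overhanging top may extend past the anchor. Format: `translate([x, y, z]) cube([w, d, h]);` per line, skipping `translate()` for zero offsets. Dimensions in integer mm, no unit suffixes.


translate([299, 134, 0]) cube([4748, 215, 2083]);


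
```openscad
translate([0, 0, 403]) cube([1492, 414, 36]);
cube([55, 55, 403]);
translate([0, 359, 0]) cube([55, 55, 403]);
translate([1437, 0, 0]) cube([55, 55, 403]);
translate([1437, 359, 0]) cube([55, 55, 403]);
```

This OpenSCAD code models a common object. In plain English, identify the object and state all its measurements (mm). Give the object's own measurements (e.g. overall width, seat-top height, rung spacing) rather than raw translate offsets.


A long wooden bench with a 1492 mm (x) × 414 mm (y) seat, 36 mm thick, its top surface 439 mm above the floor. Four 55 mm square legs at the seat corners, flush with the edges, run from z = 0 to the seat underside.


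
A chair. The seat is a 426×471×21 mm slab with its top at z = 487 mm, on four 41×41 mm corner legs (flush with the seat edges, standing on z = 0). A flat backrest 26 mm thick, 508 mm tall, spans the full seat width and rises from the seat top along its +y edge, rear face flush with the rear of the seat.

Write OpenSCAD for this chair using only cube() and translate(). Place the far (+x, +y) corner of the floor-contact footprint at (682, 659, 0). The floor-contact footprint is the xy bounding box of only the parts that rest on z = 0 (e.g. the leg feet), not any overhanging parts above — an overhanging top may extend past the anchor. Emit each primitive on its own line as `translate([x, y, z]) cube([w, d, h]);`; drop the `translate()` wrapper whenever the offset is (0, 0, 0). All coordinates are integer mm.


translate([256, 188, 466]) cube([426, 471, 21]);
translate([256, 188, 0]) cube([41, 41, 466]);
translate([641, 188, 0]) cube([41, 41, 466]);
translate([256, 618, 0]) cube([41, 41, 466]);
translate([641, 618, 0]) cube([41, 41, 466]);
translate([256, 633, 487]) cube([426, 26, 508]);


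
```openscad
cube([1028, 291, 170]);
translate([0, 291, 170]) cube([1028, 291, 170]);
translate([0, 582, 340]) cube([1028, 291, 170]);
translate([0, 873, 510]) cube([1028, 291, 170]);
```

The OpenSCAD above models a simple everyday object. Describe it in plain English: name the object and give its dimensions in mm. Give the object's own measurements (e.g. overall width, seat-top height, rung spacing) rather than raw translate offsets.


A straight staircase of 4 solid steps. Each step is 1028 mm wide (x), 291 mm deep (y, the going) and 170 mm tall (the rise). The first step rests on the floor; each subsequent step sits one going further in +y and one rise higher in +z, directly behind and above the previous step with no overlap.


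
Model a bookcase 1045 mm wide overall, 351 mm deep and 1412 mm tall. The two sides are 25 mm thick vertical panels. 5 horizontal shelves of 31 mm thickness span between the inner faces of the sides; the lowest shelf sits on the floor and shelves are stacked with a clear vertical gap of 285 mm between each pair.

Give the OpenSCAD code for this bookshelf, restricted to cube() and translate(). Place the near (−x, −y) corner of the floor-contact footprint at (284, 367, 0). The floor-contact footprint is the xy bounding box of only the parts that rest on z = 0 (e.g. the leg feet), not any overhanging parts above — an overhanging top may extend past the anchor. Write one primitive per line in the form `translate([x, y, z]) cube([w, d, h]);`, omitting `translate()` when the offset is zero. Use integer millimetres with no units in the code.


translate([284, 367, 0]) cube([25, 351, 1412]);
translate([1304, 367, 0]) cube([25, 351, 1412]);
translate([309, 367, 0]) cube([995, 351, 31]);
translate([309, 367, 316]) cube([995, 351, 31]);
translate([309, 367, 632]) cube([995, 351, 31]);
translate([309, 367, 948]) cube([995, 351, 31]);
translate([309, 367, 1264]) cube([995, 351, 31]);


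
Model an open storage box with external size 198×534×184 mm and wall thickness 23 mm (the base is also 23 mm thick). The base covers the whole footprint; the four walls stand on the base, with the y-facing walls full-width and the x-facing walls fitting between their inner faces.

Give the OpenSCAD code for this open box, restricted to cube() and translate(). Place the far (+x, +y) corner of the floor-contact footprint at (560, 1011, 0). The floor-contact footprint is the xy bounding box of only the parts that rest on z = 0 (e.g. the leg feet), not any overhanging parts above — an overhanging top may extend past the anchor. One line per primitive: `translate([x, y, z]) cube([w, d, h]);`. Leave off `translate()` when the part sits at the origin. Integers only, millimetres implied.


translate([362, 477, 0]) cube([198, 534, 23]);
translate([362, 477, 23]) cube([198, 23, 161]);
translate([362, 988, 23]) cube([198, 23, 161]);
translate([362, 500, 23]) cube([23, 488, 161]);
translate([537, 500, 23]) cube([23, 488, 161]);


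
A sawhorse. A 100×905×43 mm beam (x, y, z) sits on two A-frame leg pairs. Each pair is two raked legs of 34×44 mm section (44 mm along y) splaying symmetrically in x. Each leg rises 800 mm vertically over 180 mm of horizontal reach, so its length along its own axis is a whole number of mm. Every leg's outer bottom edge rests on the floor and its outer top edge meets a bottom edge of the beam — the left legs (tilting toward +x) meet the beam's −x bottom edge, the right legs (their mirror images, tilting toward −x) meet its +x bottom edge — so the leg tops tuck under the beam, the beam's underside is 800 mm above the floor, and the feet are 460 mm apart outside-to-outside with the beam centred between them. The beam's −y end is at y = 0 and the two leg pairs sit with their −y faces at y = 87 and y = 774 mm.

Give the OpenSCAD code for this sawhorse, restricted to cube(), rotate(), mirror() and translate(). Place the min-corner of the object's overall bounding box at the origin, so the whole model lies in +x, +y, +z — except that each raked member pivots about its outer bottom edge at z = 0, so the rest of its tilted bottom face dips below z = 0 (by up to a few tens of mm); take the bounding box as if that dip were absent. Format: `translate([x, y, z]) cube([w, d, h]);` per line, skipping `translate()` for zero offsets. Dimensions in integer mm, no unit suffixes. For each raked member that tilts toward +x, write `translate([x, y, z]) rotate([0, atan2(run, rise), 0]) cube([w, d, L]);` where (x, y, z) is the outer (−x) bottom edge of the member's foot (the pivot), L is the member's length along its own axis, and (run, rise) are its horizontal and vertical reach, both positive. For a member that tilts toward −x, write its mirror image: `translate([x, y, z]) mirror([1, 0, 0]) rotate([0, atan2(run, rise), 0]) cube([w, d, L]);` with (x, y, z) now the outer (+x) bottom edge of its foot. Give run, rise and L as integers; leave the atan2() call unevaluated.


// leg length = √(180² + 800²) = 820
// right-leg outer foot x = 2·180 + 100 = 460
// beam min-corner = (180, 0, 800)
translate([180, 0, 800]) cube([100, 905, 43]);
translate([0, 87, 0]) rotate([0, atan2(180, 800), 0]) cube([34, 44, 820]);
translate([460, 87, 0]) mirror([1, 0, 0]) rotate([0, atan2(180, 800), 0]) cube([34, 44, 820]);
translate([0, 774, 0]) rotate([0, atan2(180, 800), 0]) cube([34, 44, 820]);
translate([460, 774, 0]) mirror([1, 0, 0]) rotate([0, atan2(180, 800), 0]) cube([34, 44, 820]);


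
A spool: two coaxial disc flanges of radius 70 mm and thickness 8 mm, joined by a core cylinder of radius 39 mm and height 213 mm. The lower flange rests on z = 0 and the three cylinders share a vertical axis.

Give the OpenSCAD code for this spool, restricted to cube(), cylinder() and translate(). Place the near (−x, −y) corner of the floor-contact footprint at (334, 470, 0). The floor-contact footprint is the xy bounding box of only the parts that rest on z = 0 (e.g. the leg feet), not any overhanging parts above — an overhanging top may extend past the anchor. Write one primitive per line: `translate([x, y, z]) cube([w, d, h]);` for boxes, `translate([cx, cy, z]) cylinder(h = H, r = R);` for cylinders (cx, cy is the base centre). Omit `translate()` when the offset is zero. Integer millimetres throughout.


translate([404, 540, 0]) cylinder(h = 8, r = 70);
translate([404, 540, 8]) cylinder(h = 213, r = 39);
translate([404, 540, 221]) cylinder(h = 8, r = 70);


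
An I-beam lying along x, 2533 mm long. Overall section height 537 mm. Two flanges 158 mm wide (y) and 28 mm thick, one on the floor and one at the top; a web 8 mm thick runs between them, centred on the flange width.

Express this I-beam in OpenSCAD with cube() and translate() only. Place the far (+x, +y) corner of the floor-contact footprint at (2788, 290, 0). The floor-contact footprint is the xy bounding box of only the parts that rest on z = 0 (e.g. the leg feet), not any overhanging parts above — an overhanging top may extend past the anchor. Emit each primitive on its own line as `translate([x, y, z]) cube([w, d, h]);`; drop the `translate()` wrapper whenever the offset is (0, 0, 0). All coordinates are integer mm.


translate([255, 132, 0]) cube([2533, 158, 28]);
translate([255, 207, 28]) cube([2533, 8, 481]);
translate([255, 132, 509]) cube([2533, 158, 28]);


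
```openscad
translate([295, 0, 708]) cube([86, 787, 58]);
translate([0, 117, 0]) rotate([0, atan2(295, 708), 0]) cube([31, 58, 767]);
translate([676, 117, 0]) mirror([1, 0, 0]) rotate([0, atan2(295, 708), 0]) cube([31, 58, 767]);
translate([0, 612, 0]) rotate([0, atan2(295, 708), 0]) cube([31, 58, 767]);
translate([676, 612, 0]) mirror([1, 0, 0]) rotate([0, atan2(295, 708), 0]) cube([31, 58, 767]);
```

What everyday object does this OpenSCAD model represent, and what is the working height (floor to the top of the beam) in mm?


A sawhorse. The overall height is 766 mm.

A beam across two mirrored pairs of raked legs — a sawhorse. The beam's underside is at z = 708 (matching the legs' vertical rise in atan2(295, 708)) and the beam is 58 mm tall, so its top is at 708 + 58 = 766 mm. The raked legs top out at the beam's underside, so that is the highest point.


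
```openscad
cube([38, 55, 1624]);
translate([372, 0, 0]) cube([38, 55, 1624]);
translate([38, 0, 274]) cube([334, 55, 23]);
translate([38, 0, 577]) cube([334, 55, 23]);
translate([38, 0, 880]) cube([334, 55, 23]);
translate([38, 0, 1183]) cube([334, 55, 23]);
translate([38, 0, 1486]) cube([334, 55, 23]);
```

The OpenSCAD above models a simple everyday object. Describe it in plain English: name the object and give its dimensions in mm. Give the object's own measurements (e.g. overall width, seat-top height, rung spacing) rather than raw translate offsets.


A straight ladder. Two 38×55 mm vertical rails, 1624 mm tall, stand 410 mm apart (outside-to-outside) with their front faces coplanar on the −y side. 5 rungs, each 55 mm deep and 23 mm tall, span between the inner faces of the rails, front faces flush with the rails. The lowest rung's underside is at z = 274 mm and rungs are spaced 303 mm apart (underside to underside).


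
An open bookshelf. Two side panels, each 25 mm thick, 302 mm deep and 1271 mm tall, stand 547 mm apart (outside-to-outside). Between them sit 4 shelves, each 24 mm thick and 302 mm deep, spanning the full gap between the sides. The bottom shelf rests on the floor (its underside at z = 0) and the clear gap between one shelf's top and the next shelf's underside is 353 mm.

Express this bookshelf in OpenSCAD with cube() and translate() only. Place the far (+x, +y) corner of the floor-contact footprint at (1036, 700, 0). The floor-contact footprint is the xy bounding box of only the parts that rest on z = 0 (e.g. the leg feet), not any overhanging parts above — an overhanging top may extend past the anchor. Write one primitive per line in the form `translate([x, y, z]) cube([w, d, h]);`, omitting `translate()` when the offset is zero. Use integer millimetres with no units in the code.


translate([489, 398, 0]) cube([25, 302, 1271]);
translate([1011, 398, 0]) cube([25, 302, 1271]);
translate([514, 398, 0]) cube([497, 302, 24]);
translate([514, 398, 377]) cube([497, 302, 24]);
translate([514, 398, 754]) cube([497, 302, 24]);
translate([514, 398, 1131]) cube([497, 302, 24]);


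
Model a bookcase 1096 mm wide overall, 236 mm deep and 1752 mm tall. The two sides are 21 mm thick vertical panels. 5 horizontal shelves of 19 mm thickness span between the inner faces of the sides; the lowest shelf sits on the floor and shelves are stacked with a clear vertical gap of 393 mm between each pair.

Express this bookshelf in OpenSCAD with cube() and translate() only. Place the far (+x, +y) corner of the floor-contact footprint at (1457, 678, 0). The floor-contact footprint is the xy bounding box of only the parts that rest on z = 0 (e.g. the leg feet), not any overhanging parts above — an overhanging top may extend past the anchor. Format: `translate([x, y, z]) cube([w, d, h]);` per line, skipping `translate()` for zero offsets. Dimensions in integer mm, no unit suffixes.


translate([361, 442, 0]) cube([21, 236, 1752]);
translate([1436, 442, 0]) cube([21, 236, 1752]);
translate([382, 442, 0]) cube([1054, 236, 19]);
translate([382, 442, 412]) cube([1054, 236, 19]);
translate([382, 442, 824]) cube([1054, 236, 19]);
translate([382, 442, 1236]) cube([1054, 236, 19]);
translate([382, 442, 1648]) cube([1054, 236, 19]);


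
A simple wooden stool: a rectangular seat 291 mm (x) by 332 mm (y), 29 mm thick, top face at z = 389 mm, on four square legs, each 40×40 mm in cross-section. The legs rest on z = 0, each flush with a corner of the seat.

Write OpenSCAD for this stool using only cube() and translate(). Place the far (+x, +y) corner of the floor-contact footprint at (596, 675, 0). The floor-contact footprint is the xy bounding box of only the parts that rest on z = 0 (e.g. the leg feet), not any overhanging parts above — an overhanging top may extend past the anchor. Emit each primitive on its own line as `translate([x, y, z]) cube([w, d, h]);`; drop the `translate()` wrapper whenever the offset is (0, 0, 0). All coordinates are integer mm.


translate([305, 343, 360]) cube([291, 332, 29]);
translate([305, 343, 0]) cube([40, 40, 360]);
translate([556, 343, 0]) cube([40, 40, 360]);
translate([305, 635, 0]) cube([40, 40, 360]);
translate([556, 635, 0]) cube([40, 40, 360]);


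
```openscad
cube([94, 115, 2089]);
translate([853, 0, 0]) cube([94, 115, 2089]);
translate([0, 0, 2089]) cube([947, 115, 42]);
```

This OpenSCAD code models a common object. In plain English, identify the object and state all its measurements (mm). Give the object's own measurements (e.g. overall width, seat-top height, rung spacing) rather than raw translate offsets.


A door frame. The clear opening is 759 mm wide and 2089 mm high. Two 94 mm wide jambs, 115 mm deep, stand either side of the opening from the floor to the top of the opening. A 42 mm thick head sits across the top of both jambs, spanning the full outside width of the frame.


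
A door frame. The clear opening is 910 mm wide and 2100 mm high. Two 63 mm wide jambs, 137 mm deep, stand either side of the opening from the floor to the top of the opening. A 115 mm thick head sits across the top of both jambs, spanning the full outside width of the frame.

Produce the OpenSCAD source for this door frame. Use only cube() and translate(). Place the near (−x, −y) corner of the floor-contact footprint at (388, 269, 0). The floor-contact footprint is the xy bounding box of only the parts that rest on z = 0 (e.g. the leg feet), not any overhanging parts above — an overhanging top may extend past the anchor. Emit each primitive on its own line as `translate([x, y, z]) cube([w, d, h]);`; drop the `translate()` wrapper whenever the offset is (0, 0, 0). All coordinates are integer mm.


translate([388, 269, 0]) cube([63, 137, 2100]);
translate([1361, 269, 0]) cube([63, 137, 2100]);
translate([388, 269, 2100]) cube([1036, 137, 115]);


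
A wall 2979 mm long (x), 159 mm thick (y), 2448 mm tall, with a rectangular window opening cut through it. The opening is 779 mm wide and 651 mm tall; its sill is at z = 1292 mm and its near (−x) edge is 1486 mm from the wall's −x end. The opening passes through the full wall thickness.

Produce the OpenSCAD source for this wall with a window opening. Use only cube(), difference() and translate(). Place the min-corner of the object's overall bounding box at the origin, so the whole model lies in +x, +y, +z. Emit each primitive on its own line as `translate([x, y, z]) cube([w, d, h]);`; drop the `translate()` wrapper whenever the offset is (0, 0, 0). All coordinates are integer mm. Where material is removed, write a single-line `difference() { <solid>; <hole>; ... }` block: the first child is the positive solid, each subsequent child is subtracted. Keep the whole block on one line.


difference() { cube([2979, 159, 2448]); translate([1486, 0, 1292]) cube([779, 159, 651]); }


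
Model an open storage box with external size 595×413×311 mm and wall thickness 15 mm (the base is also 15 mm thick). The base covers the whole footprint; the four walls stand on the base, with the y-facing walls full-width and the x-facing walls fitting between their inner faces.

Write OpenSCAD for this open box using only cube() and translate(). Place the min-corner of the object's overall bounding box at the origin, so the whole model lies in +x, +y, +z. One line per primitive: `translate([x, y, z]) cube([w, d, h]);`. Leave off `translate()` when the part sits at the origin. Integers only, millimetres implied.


cube([595, 413, 15]);
translate([0, 0, 15]) cube([595, 15, 296]);
translate([0, 398, 15]) cube([595, 15, 296]);
translate([0, 15, 15]) cube([15, 383, 296]);
translate([580, 15, 15]) cube([15, 383, 296]);


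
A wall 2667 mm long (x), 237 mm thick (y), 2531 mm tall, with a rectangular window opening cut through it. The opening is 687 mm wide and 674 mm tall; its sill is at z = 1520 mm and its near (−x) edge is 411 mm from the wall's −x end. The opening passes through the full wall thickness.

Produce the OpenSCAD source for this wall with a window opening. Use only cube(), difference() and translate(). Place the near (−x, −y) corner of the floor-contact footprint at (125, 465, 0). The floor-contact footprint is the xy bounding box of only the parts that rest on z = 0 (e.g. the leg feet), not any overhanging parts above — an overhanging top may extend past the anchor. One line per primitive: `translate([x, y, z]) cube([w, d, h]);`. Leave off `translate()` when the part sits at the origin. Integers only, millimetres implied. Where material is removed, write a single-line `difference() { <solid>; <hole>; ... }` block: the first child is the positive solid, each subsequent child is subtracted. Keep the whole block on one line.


difference() { translate([125, 465, 0]) cube([2667, 237, 2531]); translate([536, 465, 1520]) cube([687, 237, 674]); }


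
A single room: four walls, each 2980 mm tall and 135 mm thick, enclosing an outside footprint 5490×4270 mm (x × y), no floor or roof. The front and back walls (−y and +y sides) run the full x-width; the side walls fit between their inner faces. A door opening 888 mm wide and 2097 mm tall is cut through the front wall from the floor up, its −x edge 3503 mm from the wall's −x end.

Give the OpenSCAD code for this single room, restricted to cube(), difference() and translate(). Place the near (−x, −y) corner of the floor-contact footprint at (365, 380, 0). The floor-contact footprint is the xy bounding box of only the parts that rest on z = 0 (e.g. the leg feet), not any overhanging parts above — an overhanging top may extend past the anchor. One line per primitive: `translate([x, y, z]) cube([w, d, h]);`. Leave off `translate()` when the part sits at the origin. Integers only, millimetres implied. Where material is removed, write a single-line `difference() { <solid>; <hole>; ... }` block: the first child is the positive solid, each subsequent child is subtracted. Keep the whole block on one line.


difference() { translate([365, 380, 0]) cube([5490, 135, 2980]); translate([3868, 380, 0]) cube([888, 135, 2097]); }
translate([365, 4515, 0]) cube([5490, 135, 2980]);
translate([365, 515, 0]) cube([135, 4000, 2980]);
translate([5720, 515, 0]) cube([135, 4000, 2980]);


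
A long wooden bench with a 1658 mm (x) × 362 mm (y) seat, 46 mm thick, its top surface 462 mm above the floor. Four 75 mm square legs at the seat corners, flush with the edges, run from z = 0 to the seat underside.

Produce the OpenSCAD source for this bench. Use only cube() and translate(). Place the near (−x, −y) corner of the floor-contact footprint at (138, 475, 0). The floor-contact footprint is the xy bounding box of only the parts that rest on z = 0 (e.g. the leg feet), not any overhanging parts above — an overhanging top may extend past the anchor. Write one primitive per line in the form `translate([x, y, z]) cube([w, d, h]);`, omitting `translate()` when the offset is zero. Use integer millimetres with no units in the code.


// leg_h = 462 − 46 = 416
translate([138, 475, 416]) cube([1658, 362, 46]);
translate([138, 475, 0]) cube([75, 75, 416]);
translate([138, 762, 0]) cube([75, 75, 416]);
translate([1721, 475, 0]) cube([75, 75, 416]);
translate([1721, 762, 0]) cube([75, 75, 416]);


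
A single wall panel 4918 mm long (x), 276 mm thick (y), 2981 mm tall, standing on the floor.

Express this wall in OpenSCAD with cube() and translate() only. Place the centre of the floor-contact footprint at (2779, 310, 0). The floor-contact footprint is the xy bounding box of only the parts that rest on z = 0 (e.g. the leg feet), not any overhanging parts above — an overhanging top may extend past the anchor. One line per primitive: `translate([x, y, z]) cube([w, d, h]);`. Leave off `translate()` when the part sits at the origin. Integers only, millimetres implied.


translate([320, 172, 0]) cube([4918, 276, 2981]);


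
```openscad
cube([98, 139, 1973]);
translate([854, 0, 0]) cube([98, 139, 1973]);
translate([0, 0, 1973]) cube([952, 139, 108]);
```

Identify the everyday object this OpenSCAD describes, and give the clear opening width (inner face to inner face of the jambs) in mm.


A door frame. The clear opening width is 756 mm.

Two 1973 mm tall posts with a header on top — a door frame. The left jamb is 98 mm wide at x = 0; the right jamb starts at x = 854. The clear opening is 854 − 98 = 756 mm.


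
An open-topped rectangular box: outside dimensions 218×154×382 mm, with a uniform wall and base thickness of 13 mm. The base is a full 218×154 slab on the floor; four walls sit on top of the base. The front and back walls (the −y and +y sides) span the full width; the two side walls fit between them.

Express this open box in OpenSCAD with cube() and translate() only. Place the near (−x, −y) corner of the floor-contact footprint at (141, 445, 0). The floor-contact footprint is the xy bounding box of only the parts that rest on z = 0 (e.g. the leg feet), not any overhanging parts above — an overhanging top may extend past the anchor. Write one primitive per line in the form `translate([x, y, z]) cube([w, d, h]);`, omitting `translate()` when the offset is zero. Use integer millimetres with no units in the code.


translate([141, 445, 0]) cube([218, 154, 13]);
translate([141, 445, 13]) cube([218, 13, 369]);
translate([141, 586, 13]) cube([218, 13, 369]);
translate([141, 458, 13]) cube([13, 128, 369]);
translate([346, 458, 13]) cube([13, 128, 369]);


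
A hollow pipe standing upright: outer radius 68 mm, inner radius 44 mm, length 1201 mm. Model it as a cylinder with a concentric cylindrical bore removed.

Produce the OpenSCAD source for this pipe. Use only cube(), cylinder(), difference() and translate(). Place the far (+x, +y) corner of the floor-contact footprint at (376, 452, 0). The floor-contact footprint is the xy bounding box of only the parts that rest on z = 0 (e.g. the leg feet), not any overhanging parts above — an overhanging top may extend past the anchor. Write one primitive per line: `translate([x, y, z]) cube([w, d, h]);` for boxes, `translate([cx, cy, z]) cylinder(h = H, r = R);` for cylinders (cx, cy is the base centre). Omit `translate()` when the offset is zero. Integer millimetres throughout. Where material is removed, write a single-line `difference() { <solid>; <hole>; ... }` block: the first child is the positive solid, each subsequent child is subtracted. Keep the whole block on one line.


difference() { translate([308, 384, 0]) cylinder(h = 1201, r = 68); translate([308, 384, 0]) cylinder(h = 1201, r = 44); }


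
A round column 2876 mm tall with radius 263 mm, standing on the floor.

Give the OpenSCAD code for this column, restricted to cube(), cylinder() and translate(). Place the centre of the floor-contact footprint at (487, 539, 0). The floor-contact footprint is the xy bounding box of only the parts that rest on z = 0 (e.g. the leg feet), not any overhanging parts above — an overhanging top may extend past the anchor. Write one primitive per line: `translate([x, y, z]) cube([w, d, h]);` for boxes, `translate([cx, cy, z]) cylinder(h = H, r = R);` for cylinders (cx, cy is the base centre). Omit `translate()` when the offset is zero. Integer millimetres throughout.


translate([487, 539, 0]) cylinder(h = 2876, r = 263);
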